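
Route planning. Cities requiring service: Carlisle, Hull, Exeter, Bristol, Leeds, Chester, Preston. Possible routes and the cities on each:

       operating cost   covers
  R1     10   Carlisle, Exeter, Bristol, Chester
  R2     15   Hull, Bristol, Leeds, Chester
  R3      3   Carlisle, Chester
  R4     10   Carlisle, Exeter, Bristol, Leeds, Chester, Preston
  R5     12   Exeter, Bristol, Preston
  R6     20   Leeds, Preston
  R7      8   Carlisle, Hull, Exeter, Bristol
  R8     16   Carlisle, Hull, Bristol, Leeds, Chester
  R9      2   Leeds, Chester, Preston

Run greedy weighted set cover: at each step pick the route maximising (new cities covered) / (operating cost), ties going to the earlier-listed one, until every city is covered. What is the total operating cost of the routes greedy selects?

10

Pick 1: R9 adds 3 new (Leeds, Chester, Preston) at operating cost 2 (ratio 3/2).
Pick 2: R7 adds 4 new (Carlisle, Hull, Exeter, Bristol) at operating cost 8 (ratio 4/8).
Greedy total operating cost: 2 + 8 = 10.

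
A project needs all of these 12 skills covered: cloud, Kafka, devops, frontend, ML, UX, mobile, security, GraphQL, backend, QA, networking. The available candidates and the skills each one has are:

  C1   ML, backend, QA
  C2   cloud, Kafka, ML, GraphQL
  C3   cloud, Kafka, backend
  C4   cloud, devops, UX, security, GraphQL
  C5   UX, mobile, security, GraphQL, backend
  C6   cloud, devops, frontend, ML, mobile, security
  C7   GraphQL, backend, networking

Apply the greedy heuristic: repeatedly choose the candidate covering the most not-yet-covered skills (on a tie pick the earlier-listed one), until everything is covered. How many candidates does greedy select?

Pick 1: C6 covers 6 new skills (cloud, devops, frontend, ML, mobile, security).
Pick 2: C5 covers 3 new skills (UX, GraphQL, backend).
Pick 3: C1 covers 1 new skills (QA).
Pick 4: C2 covers 1 new skills (Kafka).
Pick 5: C7 covers 1 new skills (networking).
Greedy uses 5 candidates.

5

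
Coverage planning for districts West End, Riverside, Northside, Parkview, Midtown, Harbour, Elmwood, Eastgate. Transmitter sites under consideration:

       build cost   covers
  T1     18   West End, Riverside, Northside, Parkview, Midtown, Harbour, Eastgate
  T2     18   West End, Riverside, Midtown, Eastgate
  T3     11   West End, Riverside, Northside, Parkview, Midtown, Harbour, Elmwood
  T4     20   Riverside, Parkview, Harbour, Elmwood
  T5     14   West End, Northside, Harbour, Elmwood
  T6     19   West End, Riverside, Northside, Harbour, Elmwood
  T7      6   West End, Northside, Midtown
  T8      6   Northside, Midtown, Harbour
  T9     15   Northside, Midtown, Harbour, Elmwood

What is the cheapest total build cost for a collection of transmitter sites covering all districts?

T1, T3 cover every district at build cost 18 + 11 = 29.
Any cover uses at least 2 transmitter sites; among all covering selections none totals below 29.

29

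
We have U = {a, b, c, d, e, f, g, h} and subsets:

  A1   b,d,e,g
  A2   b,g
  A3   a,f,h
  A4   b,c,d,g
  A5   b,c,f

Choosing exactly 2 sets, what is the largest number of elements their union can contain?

Choosing A1, A3 covers {a, b, d, e, f, g, h} — 7 elements.
No choice of 2 sets does better; here c is left uncovered.

7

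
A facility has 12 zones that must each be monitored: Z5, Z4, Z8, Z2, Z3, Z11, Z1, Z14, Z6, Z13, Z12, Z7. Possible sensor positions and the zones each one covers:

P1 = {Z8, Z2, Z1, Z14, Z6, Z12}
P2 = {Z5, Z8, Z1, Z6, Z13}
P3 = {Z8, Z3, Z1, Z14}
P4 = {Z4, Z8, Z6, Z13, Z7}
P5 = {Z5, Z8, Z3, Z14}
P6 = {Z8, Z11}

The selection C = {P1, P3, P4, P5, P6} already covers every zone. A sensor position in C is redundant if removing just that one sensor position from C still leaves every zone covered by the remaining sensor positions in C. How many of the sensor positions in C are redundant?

Drop P1: Z2, Z12 uncovered — not redundant.
Drop P3: the rest still cover every zone — redundant.
Drop P4: Z4, Z13, Z7 uncovered — not redundant.
Drop P5: Z5 uncovered — not redundant.
Drop P6: Z11 uncovered — not redundant.
1 redundant: P3.

1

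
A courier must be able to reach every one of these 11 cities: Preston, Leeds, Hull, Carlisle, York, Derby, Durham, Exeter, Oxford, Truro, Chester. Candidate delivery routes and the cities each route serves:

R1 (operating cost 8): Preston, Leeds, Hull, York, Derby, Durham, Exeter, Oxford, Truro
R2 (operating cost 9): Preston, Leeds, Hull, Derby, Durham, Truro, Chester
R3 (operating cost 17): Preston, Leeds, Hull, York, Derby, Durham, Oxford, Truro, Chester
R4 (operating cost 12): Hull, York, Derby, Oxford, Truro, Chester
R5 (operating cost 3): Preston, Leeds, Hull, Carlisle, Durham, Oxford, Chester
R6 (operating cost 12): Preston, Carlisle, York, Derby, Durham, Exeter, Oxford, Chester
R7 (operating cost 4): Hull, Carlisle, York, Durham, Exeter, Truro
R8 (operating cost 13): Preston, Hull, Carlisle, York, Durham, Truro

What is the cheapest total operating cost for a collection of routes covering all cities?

11

R1, R5 cover every city at operating cost 8 + 3 = 11.
Any cover uses at least 2 routes; among all covering selections none totals below 11.
Greedy by coverage-per-operating cost would pick R5, R7, R1 for 15 — worse than the optimum 11.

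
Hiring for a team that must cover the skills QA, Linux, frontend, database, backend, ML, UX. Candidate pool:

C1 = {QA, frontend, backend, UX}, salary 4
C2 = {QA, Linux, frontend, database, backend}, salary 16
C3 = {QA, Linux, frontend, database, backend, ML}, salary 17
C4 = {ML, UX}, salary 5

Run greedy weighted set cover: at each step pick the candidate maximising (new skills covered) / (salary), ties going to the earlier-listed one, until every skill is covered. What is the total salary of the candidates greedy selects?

Pick 1: C1 adds 4 new (QA, frontend, backend, UX) at salary 4 (ratio 4/4).
Pick 2: C4 adds 1 new (ML) at salary 5 (ratio 1/5).
Pick 3: C2 adds 2 new (Linux, database) at salary 16 (ratio 2/16).
Greedy total salary: 4 + 5 + 16 = 25. (The true optimum is 21, so greedy overshoots here.)

25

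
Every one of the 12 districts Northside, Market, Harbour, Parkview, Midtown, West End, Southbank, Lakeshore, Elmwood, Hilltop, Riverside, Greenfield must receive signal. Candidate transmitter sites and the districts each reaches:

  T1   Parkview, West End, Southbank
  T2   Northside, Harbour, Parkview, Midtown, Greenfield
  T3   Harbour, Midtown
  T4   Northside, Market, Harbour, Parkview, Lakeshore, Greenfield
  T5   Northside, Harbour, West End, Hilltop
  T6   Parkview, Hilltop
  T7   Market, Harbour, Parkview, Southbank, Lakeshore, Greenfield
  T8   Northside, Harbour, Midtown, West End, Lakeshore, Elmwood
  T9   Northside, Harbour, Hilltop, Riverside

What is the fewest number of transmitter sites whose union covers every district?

3

T7, T8, T9 together cover {Northside, Market, Harbour, Parkview, Midtown, West End, Southbank, Lakeshore, Elmwood, Hilltop, Riverside, Greenfield} — every district.
No 2 of the 9 transmitter sites cover everything (all 36 pairs fall short), so 3 is minimum.
Greedy (largest uncovered first) would take T4, T8, T9, T1 — 4 transmitter sites — but 3 suffice.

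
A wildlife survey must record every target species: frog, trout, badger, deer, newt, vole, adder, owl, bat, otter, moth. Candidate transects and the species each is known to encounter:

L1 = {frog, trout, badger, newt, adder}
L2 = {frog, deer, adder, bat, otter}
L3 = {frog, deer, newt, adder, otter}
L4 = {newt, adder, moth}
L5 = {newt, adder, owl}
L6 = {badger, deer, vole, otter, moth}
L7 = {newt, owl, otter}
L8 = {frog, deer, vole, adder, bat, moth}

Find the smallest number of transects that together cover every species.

L1, L7, L8 together cover {frog, trout, badger, deer, newt, vole, adder, owl, bat, otter, moth} — every species.
No 2 of the 8 transects cover everything (all 28 pairs fall short), so 3 is minimum.

3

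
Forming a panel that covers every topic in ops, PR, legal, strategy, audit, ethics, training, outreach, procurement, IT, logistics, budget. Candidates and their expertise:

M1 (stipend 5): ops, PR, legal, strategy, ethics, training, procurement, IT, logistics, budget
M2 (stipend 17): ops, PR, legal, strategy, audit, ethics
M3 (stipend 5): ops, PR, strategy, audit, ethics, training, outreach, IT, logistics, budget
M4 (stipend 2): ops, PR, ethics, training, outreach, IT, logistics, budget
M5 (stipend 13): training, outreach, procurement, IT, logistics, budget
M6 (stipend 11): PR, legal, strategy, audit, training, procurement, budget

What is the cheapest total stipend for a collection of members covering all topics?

M1, M3 cover every topic at stipend 5 + 5 = 10.
Any cover uses at least 2 members; among all covering selections none totals below 10.

10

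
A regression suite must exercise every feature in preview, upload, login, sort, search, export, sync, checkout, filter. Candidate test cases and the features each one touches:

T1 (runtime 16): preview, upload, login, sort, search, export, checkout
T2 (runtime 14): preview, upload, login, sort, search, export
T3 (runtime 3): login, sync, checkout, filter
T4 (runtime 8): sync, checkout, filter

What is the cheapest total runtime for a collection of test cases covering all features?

17

T2, T3 cover every feature at runtime 14 + 3 = 17.
Any cover uses at least 2 test cases; among all covering selections none totals below 17.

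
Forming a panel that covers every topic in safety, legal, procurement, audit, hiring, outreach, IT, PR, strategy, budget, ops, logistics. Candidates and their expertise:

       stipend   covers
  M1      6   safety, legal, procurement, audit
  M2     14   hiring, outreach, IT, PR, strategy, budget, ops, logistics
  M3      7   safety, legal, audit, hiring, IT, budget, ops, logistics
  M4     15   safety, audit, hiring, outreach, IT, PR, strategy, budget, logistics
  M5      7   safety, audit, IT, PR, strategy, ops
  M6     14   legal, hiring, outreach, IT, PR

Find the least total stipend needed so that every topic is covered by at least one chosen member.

M1, M2 cover every topic at stipend 6 + 14 = 20.
Any cover uses at least 2 members; among all covering selections none totals below 20.
Greedy by coverage-per-stipend would pick M3, M5, M1, M2 for 34 — worse than the optimum 20.

20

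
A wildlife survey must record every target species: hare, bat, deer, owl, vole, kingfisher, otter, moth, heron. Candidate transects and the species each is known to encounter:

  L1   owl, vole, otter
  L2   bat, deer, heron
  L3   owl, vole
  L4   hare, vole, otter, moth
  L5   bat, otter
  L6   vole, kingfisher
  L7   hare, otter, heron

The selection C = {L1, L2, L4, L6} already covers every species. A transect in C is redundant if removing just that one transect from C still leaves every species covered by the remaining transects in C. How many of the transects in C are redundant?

Drop L1: owl uncovered — not redundant.
Drop L2: bat, deer, heron uncovered — not redundant.
Drop L4: hare, moth uncovered — not redundant.
Drop L6: kingfisher uncovered — not redundant.
None of the transects in C is redundant.

0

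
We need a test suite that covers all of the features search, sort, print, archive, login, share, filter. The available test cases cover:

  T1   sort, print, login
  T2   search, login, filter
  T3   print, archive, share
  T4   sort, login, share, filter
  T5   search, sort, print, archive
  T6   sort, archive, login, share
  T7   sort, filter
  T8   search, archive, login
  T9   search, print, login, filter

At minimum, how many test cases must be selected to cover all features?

2

T4, T5 together cover {search, sort, print, archive, login, share, filter} — every feature.
No single test case contains all 7 features, so 2 is optimal.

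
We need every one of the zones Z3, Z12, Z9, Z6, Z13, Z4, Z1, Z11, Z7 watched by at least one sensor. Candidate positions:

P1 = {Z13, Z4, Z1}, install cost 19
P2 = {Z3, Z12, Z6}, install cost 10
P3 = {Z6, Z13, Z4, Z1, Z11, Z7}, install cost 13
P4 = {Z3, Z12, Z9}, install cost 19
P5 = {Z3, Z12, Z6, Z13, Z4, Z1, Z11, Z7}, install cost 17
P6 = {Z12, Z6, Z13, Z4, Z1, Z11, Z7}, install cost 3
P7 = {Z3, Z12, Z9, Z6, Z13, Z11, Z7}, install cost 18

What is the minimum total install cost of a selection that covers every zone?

P6, P7 cover every zone at install cost 3 + 18 = 21.
Any cover uses at least 2 sensor positions; among all covering selections none totals below 21.

21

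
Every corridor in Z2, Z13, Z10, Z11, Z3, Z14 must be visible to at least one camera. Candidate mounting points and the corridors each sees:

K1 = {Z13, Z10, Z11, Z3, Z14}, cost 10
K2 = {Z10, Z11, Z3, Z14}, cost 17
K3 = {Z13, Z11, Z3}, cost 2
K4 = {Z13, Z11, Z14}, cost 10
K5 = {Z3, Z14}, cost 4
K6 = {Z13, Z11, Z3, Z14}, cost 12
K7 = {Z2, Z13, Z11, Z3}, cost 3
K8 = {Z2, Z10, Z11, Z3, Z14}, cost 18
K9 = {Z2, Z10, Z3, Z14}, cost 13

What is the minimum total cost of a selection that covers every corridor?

K1, K7 cover every corridor at cost 10 + 3 = 13.
Any cover uses at least 2 camera mounts; among all covering selections none totals below 13.
Greedy by coverage-per-cost would pick K3, K7, K5, K1 for 19 — worse than the optimum 13.

13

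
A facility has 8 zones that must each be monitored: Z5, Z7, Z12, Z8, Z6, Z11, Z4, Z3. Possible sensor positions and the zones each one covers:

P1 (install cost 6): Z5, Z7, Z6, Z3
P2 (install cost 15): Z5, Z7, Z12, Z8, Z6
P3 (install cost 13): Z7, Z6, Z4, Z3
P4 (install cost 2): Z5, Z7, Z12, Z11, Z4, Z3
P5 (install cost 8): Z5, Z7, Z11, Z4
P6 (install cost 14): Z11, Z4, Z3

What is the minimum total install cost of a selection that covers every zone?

P2, P4 cover every zone at install cost 15 + 2 = 17.
Any cover uses at least 2 sensor positions; among all covering selections none totals below 17.

17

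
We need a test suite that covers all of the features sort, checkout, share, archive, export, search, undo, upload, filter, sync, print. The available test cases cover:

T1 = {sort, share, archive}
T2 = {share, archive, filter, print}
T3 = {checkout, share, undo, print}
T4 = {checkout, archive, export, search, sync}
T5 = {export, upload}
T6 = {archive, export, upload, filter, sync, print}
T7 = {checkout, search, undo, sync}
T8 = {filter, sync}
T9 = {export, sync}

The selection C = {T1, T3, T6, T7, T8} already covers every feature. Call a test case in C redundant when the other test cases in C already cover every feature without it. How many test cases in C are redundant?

2

Drop T1: sort uncovered — not redundant.
Drop T3: the rest still cover every feature — redundant.
Drop T6: export, upload uncovered — not redundant.
Drop T7: search uncovered — not redundant.
Drop T8: the rest still cover every feature — redundant.
2 redundant: T3, T8.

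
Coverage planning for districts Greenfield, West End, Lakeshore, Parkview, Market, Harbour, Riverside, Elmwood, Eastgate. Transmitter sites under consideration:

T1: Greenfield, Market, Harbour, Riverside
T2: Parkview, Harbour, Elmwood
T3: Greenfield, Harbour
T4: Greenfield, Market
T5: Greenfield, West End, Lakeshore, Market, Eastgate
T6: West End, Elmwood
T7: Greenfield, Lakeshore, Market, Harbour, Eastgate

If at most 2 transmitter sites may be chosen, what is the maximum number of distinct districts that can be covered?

Choosing T2, T5 covers {Greenfield, West End, Lakeshore, Parkview, Market, Harbour, Elmwood, Eastgate} — 8 districts.
No choice of 2 transmitter sites does better; here Riverside is left uncovered.

8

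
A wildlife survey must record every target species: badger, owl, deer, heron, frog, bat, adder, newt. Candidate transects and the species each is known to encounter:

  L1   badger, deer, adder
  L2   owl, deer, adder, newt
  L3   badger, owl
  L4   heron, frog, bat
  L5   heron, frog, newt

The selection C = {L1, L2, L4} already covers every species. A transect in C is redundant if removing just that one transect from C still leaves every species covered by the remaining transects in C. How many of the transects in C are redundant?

0

Drop L1: badger uncovered — not redundant.
Drop L2: owl, newt uncovered — not redundant.
Drop L4: heron, frog, bat uncovered — not redundant.
None of the transects in C is redundant.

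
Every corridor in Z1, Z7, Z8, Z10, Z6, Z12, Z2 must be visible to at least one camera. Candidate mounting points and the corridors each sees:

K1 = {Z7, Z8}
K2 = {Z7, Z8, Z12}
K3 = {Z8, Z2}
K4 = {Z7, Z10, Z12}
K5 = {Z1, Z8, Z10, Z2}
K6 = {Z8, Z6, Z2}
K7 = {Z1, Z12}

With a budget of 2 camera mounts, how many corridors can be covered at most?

6

Choosing K2, K5 covers {Z1, Z7, Z8, Z10, Z12, Z2} — 6 corridors.
No choice of 2 camera mounts does better; here Z6 is left uncovered.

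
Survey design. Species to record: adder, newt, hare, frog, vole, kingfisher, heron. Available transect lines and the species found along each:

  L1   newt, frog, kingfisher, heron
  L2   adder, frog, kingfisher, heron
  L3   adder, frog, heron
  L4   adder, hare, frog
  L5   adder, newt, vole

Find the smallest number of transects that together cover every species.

3

L1, L4, L5 together cover {adder, newt, hare, frog, vole, kingfisher, heron} — every species.
No 2 of the 5 transects cover everything (all 10 pairs fall short), so 3 is minimum.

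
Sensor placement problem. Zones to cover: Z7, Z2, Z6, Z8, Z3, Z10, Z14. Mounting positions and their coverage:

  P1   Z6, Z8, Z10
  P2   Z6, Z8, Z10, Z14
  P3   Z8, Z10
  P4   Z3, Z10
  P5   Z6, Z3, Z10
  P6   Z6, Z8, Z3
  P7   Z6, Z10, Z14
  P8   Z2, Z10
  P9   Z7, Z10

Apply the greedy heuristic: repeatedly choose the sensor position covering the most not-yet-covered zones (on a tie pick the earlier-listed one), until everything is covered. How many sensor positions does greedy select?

4

Pick 1: P2 covers 4 new zones (Z6, Z8, Z10, Z14).
Pick 2: P4 covers 1 new zones (Z3).
Pick 3: P8 covers 1 new zones (Z2).
Pick 4: P9 covers 1 new zones (Z7).
Greedy uses 4 sensor positions.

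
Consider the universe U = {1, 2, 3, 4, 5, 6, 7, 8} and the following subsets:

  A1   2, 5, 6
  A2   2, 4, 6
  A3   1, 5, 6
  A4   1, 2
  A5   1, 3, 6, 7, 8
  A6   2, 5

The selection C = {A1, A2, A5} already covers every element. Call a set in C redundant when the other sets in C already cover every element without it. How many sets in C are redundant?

0

Drop A1: 5 uncovered — not redundant.
Drop A2: 4 uncovered — not redundant.
Drop A5: 1, 3, 7, 8 uncovered — not redundant.
None of the sets in C is redundant.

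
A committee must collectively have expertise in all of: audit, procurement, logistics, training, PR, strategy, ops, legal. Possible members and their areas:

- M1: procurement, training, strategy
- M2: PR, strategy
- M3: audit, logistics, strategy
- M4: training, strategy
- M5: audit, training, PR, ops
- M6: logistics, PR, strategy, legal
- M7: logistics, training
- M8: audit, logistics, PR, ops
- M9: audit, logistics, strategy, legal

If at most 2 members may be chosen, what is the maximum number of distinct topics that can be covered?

7

Choosing M1, M8 covers {audit, procurement, logistics, training, PR, strategy, ops} — 7 topics.
No choice of 2 members does better; here legal is left uncovered.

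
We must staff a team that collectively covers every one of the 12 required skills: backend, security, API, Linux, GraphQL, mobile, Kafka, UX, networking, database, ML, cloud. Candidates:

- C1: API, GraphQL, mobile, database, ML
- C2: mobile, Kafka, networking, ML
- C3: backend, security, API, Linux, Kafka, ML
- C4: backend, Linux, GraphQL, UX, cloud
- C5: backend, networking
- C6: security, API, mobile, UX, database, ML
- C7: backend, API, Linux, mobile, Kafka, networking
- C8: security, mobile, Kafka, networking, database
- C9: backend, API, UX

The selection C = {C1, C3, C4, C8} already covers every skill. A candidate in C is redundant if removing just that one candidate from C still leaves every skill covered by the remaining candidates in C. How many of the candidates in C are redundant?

Drop C1: the rest still cover every skill — redundant.
Drop C3: the rest still cover every skill — redundant.
Drop C4: UX, cloud uncovered — not redundant.
Drop C8: networking uncovered — not redundant.
2 redundant: C1, C3.

2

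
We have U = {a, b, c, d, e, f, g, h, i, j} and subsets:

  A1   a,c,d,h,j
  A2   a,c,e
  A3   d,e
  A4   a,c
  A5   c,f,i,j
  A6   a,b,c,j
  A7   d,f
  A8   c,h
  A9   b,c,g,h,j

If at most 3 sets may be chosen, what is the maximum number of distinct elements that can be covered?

Choosing A1, A5, A9 covers {a, b, c, d, f, g, h, i, j} — 9 elements.
No choice of 3 sets does better; here e is left uncovered.

9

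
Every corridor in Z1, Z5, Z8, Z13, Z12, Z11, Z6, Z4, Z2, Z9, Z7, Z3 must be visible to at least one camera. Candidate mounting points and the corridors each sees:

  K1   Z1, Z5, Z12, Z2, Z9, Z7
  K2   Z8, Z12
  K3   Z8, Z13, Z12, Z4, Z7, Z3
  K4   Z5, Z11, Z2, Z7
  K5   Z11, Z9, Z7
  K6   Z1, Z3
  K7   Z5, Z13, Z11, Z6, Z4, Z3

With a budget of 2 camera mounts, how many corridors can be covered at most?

11

Choosing K1, K7 covers {Z1, Z5, Z13, Z12, Z11, Z6, Z4, Z2, Z9, Z7, Z3} — 11 corridors.
No choice of 2 camera mounts does better; here Z8 is left uncovered.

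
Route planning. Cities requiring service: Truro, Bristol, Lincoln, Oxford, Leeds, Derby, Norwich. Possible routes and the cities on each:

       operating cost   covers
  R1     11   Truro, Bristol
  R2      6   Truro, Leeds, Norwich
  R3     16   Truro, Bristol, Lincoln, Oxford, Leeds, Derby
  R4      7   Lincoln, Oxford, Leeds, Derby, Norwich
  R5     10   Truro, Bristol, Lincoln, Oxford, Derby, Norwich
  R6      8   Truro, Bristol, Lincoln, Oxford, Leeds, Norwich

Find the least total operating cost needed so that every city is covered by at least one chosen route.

R4, R6 cover every city at operating cost 7 + 8 = 15.
Any cover uses at least 2 routes; among all covering selections none totals below 15.

15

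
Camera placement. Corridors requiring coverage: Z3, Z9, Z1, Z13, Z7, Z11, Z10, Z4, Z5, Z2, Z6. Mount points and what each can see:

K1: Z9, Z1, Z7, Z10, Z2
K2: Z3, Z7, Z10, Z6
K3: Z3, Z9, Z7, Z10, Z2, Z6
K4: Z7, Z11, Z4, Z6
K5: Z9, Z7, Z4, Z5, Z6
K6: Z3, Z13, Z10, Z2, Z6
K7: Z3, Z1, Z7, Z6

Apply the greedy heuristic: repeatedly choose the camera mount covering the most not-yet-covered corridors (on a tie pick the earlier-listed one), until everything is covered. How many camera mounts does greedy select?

5

Pick 1: K3 covers 6 new corridors (Z3, Z9, Z7, Z10, Z2, Z6).
Pick 2: K4 covers 2 new corridors (Z11, Z4).
Pick 3: K1 covers 1 new corridors (Z1).
Pick 4: K5 covers 1 new corridors (Z5).
Pick 5: K6 covers 1 new corridors (Z13).
Greedy uses 5 camera mounts. (The true minimum is 4.)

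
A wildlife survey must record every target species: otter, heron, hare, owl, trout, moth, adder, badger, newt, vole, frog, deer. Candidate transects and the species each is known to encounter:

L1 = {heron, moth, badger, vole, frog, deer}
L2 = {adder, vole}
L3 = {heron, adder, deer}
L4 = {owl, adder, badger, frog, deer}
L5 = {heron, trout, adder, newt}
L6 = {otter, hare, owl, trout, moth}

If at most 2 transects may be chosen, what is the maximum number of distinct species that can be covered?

Choosing L1, L6 covers {otter, heron, hare, owl, trout, moth, badger, vole, frog, deer} — 10 species.
No choice of 2 transects does better; here adder, newt are left uncovered.

10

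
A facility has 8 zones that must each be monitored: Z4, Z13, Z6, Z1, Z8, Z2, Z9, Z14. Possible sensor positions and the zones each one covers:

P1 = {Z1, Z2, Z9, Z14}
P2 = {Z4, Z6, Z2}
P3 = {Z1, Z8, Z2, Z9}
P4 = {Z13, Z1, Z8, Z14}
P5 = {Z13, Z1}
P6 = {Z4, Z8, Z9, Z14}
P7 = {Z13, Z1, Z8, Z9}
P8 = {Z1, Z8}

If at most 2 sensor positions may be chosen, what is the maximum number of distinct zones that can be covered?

Choosing P2, P4 covers {Z4, Z13, Z6, Z1, Z8, Z2, Z14} — 7 zones.
No choice of 2 sensor positions does better; here Z9 is left uncovered.

7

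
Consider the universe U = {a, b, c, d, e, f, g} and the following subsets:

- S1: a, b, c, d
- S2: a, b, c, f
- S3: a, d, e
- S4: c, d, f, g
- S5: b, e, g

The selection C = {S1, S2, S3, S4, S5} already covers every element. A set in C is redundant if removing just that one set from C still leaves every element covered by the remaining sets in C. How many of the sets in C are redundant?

5

Drop S1: the rest still cover every element — redundant.
Drop S2: the rest still cover every element — redundant.
Drop S3: the rest still cover every element — redundant.
Drop S4: the rest still cover every element — redundant.
Drop S5: the rest still cover every element — redundant.
5 redundant: S1, S2, S3, S4, S5.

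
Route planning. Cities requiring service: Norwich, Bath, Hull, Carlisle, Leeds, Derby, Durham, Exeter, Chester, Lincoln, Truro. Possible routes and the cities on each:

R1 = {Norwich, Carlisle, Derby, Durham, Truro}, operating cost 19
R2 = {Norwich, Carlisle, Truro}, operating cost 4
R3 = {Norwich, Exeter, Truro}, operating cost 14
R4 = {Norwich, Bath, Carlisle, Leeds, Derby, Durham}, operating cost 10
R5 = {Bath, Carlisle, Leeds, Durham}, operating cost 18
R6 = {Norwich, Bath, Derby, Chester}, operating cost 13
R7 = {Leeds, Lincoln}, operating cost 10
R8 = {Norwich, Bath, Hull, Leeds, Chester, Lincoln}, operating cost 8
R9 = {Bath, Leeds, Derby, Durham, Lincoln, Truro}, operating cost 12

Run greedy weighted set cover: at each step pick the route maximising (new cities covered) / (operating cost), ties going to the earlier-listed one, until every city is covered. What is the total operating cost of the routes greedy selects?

Pick 1: R2 adds 3 new (Norwich, Carlisle, Truro) at operating cost 4 (ratio 3/4).
Pick 2: R8 adds 5 new (Bath, Hull, Leeds, Chester, Lincoln) at operating cost 8 (ratio 5/8).
Pick 3: R4 adds 2 new (Derby, Durham) at operating cost 10 (ratio 2/10).
Pick 4: R3 adds 1 new (Exeter) at operating cost 14 (ratio 1/14).
Greedy total operating cost: 4 + 8 + 10 + 14 = 36. (The true optimum is 32, so greedy overshoots here.)

36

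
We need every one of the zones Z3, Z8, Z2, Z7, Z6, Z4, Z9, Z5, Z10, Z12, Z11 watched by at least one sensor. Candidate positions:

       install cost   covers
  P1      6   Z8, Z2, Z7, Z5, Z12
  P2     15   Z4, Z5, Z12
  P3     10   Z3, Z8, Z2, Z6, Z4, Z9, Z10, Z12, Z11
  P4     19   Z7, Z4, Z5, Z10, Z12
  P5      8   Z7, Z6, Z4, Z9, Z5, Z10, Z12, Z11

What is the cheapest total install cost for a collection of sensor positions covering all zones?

P1, P3 cover every zone at install cost 6 + 10 = 16.
Any cover uses at least 2 sensor positions; among all covering selections none totals below 16.

16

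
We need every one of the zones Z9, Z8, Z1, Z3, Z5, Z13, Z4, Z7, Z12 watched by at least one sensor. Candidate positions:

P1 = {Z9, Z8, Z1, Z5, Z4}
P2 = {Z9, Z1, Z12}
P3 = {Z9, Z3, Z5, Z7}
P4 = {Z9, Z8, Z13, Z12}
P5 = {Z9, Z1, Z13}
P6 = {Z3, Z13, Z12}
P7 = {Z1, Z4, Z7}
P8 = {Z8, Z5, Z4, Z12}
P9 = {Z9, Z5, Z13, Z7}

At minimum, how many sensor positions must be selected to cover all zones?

P1, P3, P4 together cover {Z9, Z8, Z1, Z3, Z5, Z13, Z4, Z7, Z12} — every zone.
No 2 of the 9 sensor positions cover everything (all 36 pairs fall short), so 3 is minimum.

3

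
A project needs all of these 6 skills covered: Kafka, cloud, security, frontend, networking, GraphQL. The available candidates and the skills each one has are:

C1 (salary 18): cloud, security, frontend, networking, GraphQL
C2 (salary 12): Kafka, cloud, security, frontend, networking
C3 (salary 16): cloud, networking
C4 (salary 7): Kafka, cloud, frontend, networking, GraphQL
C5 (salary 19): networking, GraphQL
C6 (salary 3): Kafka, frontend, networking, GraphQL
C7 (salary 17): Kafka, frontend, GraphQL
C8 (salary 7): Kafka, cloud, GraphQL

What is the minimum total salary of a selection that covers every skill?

15

C2, C6 cover every skill at salary 12 + 3 = 15.
Any cover uses at least 2 candidates; among all covering selections none totals below 15.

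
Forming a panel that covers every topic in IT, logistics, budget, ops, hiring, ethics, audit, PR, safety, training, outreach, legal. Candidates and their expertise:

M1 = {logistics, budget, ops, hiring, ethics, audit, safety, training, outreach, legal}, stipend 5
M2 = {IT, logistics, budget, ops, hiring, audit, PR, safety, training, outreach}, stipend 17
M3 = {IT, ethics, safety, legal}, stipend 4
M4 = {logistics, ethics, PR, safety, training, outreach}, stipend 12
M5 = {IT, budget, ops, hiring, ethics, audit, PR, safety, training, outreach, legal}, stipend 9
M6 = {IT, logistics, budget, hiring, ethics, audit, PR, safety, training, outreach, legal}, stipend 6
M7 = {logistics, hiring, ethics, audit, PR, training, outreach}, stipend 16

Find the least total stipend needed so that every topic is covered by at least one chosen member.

11

M1, M6 cover every topic at stipend 5 + 6 = 11.
Any cover uses at least 2 members; among all covering selections none totals below 11.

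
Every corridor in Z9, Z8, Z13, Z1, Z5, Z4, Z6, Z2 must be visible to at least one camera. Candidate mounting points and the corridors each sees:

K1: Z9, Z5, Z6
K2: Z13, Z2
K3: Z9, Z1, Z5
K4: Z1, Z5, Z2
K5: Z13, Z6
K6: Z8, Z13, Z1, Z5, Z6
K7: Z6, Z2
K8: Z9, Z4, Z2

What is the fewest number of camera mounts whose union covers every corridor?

K6, K8 together cover {Z9, Z8, Z13, Z1, Z5, Z4, Z6, Z2} — every corridor.
No single camera mount contains all 8 corridors, so 2 is optimal.

2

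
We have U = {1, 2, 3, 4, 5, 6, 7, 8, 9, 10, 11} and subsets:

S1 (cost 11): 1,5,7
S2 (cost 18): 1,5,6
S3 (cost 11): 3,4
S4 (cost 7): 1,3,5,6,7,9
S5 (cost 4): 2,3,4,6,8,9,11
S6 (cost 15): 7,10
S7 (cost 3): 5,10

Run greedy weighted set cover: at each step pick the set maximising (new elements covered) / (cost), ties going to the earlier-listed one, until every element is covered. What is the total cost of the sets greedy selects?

Pick 1: S5 adds 7 new (2, 3, 4, 6, 8, 9, 11) at cost 4 (ratio 7/4).
Pick 2: S7 adds 2 new (5, 10) at cost 3 (ratio 2/3).
Pick 3: S4 adds 2 new (1, 7) at cost 7 (ratio 2/7).
Greedy total cost: 4 + 3 + 7 = 14.

14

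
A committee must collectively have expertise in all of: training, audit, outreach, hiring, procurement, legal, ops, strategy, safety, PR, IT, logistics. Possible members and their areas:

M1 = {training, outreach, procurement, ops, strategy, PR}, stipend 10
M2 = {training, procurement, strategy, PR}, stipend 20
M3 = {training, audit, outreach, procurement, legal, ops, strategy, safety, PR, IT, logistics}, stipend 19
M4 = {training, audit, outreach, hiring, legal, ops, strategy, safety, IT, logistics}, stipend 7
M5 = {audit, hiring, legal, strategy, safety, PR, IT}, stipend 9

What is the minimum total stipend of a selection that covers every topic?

17

M1, M4 cover every topic at stipend 10 + 7 = 17.
Any cover uses at least 2 members; among all covering selections none totals below 17.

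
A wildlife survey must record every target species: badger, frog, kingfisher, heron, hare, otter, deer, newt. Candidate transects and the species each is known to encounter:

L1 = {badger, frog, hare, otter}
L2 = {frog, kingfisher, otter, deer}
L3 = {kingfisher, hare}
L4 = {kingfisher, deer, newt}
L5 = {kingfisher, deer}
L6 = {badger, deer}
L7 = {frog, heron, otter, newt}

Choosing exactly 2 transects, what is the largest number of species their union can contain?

Choosing L1, L4 covers {badger, frog, kingfisher, hare, otter, deer, newt} — 7 species.
No choice of 2 transects does better; here heron is left uncovered.

7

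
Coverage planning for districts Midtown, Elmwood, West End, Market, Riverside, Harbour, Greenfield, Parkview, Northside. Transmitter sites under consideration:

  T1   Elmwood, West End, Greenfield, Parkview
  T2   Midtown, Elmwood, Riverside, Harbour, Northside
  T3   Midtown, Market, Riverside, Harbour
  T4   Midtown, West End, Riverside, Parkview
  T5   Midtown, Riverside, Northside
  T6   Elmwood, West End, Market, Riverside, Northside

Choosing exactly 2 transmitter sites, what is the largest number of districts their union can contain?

8

Choosing T1, T2 covers {Midtown, Elmwood, West End, Riverside, Harbour, Greenfield, Parkview, Northside} — 8 districts.
No choice of 2 transmitter sites does better; here Market is left uncovered.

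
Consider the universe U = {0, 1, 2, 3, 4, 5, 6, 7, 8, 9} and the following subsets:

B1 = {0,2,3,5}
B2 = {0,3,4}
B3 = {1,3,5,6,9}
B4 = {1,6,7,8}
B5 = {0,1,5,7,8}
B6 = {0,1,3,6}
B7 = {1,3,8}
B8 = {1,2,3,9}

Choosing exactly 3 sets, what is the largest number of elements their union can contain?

9

Choosing B1, B2, B4 covers {0, 1, 2, 3, 4, 5, 6, 7, 8} — 9 elements.
No choice of 3 sets does better; here 9 is left uncovered.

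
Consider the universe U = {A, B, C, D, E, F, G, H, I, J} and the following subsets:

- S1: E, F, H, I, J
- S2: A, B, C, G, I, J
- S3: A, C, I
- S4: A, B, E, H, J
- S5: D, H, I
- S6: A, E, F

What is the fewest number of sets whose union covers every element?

3

S1, S2, S5 together cover {A, B, C, D, E, F, G, H, I, J} — every element.
No 2 of the 6 sets cover everything (all 15 pairs fall short), so 3 is minimum.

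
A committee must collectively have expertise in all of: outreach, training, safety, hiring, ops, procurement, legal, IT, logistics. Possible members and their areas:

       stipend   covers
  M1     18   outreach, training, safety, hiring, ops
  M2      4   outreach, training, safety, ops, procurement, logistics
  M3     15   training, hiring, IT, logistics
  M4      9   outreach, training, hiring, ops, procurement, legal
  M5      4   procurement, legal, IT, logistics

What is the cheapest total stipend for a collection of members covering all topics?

17

M2, M4, M5 cover every topic at stipend 4 + 9 + 4 = 17.
Any cover uses at least 2 members; among all covering selections none totals below 17.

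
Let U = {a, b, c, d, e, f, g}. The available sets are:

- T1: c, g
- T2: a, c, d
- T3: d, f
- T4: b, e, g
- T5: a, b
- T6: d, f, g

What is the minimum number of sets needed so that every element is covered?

T2, T3, T4 together cover {a, b, c, d, e, f, g} — every element.
No 2 of the 6 sets cover everything (all 15 pairs fall short), so 3 is minimum.

3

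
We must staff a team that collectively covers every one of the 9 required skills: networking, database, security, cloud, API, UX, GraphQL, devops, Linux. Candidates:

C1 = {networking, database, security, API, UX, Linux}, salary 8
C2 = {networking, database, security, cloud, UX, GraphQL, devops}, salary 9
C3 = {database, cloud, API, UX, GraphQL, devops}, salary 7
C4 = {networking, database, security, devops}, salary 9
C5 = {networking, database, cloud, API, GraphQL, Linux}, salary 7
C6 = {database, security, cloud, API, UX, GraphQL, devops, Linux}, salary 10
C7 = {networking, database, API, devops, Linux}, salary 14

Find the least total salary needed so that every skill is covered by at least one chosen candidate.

15

C1, C3 cover every skill at salary 8 + 7 = 15.
Any cover uses at least 2 candidates; among all covering selections none totals below 15.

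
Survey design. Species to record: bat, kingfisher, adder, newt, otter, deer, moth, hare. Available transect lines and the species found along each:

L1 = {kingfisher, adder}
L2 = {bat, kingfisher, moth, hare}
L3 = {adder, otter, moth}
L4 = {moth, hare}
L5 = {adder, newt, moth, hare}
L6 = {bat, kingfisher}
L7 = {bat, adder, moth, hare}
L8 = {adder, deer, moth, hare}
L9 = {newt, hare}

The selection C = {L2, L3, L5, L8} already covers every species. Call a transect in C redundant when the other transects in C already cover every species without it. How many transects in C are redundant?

Drop L2: bat, kingfisher uncovered — not redundant.
Drop L3: otter uncovered — not redundant.
Drop L5: newt uncovered — not redundant.
Drop L8: deer uncovered — not redundant.
None of the transects in C is redundant.

0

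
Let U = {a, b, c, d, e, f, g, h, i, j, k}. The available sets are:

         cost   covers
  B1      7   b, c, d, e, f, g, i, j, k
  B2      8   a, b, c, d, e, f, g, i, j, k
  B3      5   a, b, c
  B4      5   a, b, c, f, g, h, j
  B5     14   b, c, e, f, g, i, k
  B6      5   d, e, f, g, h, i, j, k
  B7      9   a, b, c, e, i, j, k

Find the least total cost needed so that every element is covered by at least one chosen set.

10

B3, B6 cover every element at cost 5 + 5 = 10.
Any cover uses at least 2 sets; among all covering selections none totals below 10.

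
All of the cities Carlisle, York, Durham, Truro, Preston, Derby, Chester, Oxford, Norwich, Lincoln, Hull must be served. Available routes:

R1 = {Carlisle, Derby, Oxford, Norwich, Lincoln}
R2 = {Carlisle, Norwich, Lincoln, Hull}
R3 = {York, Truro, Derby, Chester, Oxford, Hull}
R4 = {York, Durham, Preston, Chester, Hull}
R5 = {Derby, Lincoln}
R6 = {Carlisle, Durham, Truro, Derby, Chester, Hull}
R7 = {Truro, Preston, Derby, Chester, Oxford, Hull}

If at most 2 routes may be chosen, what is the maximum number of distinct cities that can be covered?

Choosing R1, R4 covers {Carlisle, York, Durham, Preston, Derby, Chester, Oxford, Norwich, Lincoln, Hull} — 10 cities.
No choice of 2 routes does better; here Truro is left uncovered.

10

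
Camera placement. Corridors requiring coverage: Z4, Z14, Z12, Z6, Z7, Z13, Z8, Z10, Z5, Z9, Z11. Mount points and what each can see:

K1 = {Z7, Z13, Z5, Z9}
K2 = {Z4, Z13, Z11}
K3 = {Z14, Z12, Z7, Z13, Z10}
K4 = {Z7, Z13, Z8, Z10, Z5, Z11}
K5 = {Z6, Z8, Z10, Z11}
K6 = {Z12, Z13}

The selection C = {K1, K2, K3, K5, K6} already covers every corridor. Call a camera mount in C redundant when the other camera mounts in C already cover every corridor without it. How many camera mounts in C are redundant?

1

Drop K1: Z5, Z9 uncovered — not redundant.
Drop K2: Z4 uncovered — not redundant.
Drop K3: Z14 uncovered — not redundant.
Drop K5: Z6, Z8 uncovered — not redundant.
Drop K6: the rest still cover every corridor — redundant.
1 redundant: K6.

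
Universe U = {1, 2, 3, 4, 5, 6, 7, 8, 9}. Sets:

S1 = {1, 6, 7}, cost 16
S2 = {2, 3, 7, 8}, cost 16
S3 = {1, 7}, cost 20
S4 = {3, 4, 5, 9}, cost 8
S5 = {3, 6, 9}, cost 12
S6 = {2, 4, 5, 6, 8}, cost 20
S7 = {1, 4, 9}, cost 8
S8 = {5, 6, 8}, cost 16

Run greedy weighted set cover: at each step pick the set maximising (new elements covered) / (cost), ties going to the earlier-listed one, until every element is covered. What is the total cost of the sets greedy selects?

Pick 1: S4 adds 4 new (3, 4, 5, 9) at cost 8 (ratio 4/8).
Pick 2: S1 adds 3 new (1, 6, 7) at cost 16 (ratio 3/16).
Pick 3: S2 adds 2 new (2, 8) at cost 16 (ratio 2/16).
Greedy total cost: 8 + 16 + 16 = 40.

40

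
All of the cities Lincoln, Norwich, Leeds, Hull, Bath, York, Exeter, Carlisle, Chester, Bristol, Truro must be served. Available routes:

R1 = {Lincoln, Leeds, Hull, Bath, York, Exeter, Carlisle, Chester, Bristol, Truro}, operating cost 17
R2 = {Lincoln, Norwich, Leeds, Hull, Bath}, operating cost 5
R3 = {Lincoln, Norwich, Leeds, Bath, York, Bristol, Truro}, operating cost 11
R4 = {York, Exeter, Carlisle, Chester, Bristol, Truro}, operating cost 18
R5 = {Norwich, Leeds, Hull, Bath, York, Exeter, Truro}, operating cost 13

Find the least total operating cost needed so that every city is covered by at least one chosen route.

22

R1, R2 cover every city at operating cost 17 + 5 = 22.
Any cover uses at least 2 routes; among all covering selections none totals below 22.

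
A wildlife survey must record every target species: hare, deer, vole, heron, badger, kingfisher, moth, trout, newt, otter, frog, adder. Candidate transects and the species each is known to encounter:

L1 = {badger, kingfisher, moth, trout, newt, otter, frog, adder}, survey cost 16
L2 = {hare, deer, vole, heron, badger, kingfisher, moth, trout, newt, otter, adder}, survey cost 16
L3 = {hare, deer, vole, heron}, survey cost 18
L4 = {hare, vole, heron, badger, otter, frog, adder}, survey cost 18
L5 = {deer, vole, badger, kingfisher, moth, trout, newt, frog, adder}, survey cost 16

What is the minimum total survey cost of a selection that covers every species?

32

L1, L2 cover every species at survey cost 16 + 16 = 32.
Any cover uses at least 2 transects; among all covering selections none totals below 32.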